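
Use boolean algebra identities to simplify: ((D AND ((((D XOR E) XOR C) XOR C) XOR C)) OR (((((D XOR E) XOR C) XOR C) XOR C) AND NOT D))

By distribution ((E AND v) OR (E AND NOT v) = E) then XOR self-cancellation ((E XOR v) XOR v = E):
= ((D XOR E) XOR C)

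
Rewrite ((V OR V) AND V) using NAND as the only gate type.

((((V NAND V) NAND (V NAND V)) NAND V) NAND (((V NAND V) NAND (V NAND V)) NAND V))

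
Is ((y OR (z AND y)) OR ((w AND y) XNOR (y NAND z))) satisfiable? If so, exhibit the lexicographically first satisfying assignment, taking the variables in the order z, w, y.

z=0, w=0, y=1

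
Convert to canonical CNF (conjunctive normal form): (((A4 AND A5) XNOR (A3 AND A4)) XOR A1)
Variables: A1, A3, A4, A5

(A1 OR A3 OR NOT A4 OR NOT A5) AND (A1 OR NOT A3 OR NOT A4 OR A5) AND (NOT A1 OR A3 OR A4 OR A5) AND (NOT A1 OR A3 OR A4 OR NOT A5) AND (NOT A1 OR A3 OR NOT A4 OR A5) AND (NOT A1 OR NOT A3 OR A4 OR A5) AND (NOT A1 OR NOT A3 OR A4 OR NOT A5) AND (NOT A1 OR NOT A3 OR NOT A4 OR NOT A5)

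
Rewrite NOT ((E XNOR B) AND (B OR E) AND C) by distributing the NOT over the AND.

NOT (E XNOR B) OR NOT (B OR E) OR NOT C
De Morgan's: NOT(AND of terms) = OR of negations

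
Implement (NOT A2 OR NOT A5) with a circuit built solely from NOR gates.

(((A2 NOR A2) NOR (A5 NOR A5)) NOR ((A2 NOR A2) NOR (A5 NOR A5)))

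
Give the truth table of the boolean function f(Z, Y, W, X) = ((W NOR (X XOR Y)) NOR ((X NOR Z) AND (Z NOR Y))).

Z | Y | W | X | Output
----------------------
0 | 0 | 0 | 0 | 0
0 | 0 | 0 | 1 | 1
0 | 0 | 1 | 0 | 0
0 | 0 | 1 | 1 | 1
0 | 1 | 0 | 0 | 1
0 | 1 | 0 | 1 | 0
0 | 1 | 1 | 0 | 1
0 | 1 | 1 | 1 | 1
1 | 0 | 0 | 0 | 0
1 | 0 | 0 | 1 | 1
1 | 0 | 1 | 0 | 1
1 | 0 | 1 | 1 | 1
1 | 1 | 0 | 0 | 1
1 | 1 | 0 | 1 | 0
1 | 1 | 1 | 0 | 1
1 | 1 | 1 | 1 | 1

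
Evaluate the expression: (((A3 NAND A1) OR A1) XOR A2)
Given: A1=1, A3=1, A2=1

Substituting: (((1 NAND 1) OR 1) XOR 1)
= 0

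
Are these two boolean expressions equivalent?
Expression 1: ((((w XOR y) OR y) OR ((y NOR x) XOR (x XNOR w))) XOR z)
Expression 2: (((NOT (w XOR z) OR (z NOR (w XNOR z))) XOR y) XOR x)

No. Counterexample: with w=0, z=0, y=0, x=0, Expression 1 = 0 but Expression 2 = 1.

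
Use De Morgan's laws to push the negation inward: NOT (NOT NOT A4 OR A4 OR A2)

NOT A4 AND NOT A4 AND NOT A2
De Morgan's: NOT(OR of terms) = AND of negations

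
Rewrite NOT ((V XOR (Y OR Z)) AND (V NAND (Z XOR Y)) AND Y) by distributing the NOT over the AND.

NOT (V XOR (Y OR Z)) OR NOT (V NAND (Z XOR Y)) OR NOT Y
De Morgan's: NOT(AND of terms) = OR of negations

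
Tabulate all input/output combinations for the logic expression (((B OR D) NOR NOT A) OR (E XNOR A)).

D | E | B | A | Output
----------------------
0 | 0 | 0 | 0 | 1
0 | 0 | 0 | 1 | 1
0 | 0 | 1 | 0 | 1
0 | 0 | 1 | 1 | 0
0 | 1 | 0 | 0 | 0
0 | 1 | 0 | 1 | 1
0 | 1 | 1 | 0 | 0
0 | 1 | 1 | 1 | 1
1 | 0 | 0 | 0 | 1
1 | 0 | 0 | 1 | 0
1 | 0 | 1 | 0 | 1
1 | 0 | 1 | 1 | 0
1 | 1 | 0 | 0 | 0
1 | 1 | 0 | 1 | 1
1 | 1 | 1 | 0 | 0
1 | 1 | 1 | 1 | 1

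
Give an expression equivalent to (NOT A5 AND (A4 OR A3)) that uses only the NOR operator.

(((A5 NOR A5) NOR (A5 NOR A5)) NOR (((A4 NOR A3) NOR (A4 NOR A3)) NOR ((A4 NOR A3) NOR (A4 NOR A3))))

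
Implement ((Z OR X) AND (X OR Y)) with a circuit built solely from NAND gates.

((((Z NAND Z) NAND (X NAND X)) NAND ((X NAND X) NAND (Y NAND Y))) NAND (((Z NAND Z) NAND (X NAND X)) NAND ((X NAND X) NAND (Y NAND Y))))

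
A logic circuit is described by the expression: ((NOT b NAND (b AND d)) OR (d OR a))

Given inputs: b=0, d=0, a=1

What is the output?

Substituting: ((NOT 0 NAND (0 AND 0)) OR (0 OR 1))
= 1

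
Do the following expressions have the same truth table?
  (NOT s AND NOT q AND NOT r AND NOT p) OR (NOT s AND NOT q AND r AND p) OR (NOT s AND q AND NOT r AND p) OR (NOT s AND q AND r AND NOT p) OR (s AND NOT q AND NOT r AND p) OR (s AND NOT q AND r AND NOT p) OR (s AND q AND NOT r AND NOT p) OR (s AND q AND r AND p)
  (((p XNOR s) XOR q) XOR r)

Yes, they are equivalent — the two output columns agree on all 16 assignments:
s | q | r | p | Expression 1 | Expression 2
-------------------------------------------
0 | 0 | 0 | 0 | 1 | 1
0 | 0 | 0 | 1 | 0 | 0
0 | 0 | 1 | 0 | 0 | 0
0 | 0 | 1 | 1 | 1 | 1
0 | 1 | 0 | 0 | 0 | 0
0 | 1 | 0 | 1 | 1 | 1
0 | 1 | 1 | 0 | 1 | 1
0 | 1 | 1 | 1 | 0 | 0
1 | 0 | 0 | 0 | 0 | 0
1 | 0 | 0 | 1 | 1 | 1
1 | 0 | 1 | 0 | 1 | 1
1 | 0 | 1 | 1 | 0 | 0
1 | 1 | 0 | 0 | 1 | 1
1 | 1 | 0 | 1 | 0 | 0
1 | 1 | 1 | 0 | 0 | 0
1 | 1 | 1 | 1 | 1 | 1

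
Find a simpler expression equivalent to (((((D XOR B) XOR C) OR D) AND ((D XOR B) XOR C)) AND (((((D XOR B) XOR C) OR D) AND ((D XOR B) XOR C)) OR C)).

By absorption (E AND (E OR v) = E) then absorption (E AND (E OR v) = E):
= ((D XOR B) XOR C)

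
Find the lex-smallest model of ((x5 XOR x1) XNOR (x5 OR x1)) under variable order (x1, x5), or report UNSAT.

x1=0, x5=0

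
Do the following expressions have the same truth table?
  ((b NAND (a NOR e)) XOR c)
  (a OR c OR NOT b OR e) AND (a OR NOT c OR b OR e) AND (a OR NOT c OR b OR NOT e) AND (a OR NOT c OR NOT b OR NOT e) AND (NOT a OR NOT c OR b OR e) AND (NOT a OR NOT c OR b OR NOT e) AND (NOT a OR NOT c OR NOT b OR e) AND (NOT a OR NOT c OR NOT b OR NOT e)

Yes, they are equivalent — the two output columns agree on all 16 assignments:
a | c | b | e | Expression 1 | Expression 2
-------------------------------------------
0 | 0 | 0 | 0 | 1 | 1
0 | 0 | 0 | 1 | 1 | 1
0 | 0 | 1 | 0 | 0 | 0
0 | 0 | 1 | 1 | 1 | 1
0 | 1 | 0 | 0 | 0 | 0
0 | 1 | 0 | 1 | 0 | 0
0 | 1 | 1 | 0 | 1 | 1
0 | 1 | 1 | 1 | 0 | 0
1 | 0 | 0 | 0 | 1 | 1
1 | 0 | 0 | 1 | 1 | 1
1 | 0 | 1 | 0 | 1 | 1
1 | 0 | 1 | 1 | 1 | 1
1 | 1 | 0 | 0 | 0 | 0
1 | 1 | 0 | 1 | 0 | 0
1 | 1 | 1 | 0 | 0 | 0
1 | 1 | 1 | 1 | 0 | 0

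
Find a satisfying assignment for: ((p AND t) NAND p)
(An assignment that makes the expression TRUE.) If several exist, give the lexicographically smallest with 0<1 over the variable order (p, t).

p=0, t=0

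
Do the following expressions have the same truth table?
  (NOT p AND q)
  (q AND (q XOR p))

Yes, they are equivalent — the two output columns agree on all 4 assignments:
p | q | Expression 1 | Expression 2
-----------------------------------
0 | 0 | 0 | 0
0 | 1 | 1 | 1
1 | 0 | 0 | 0
1 | 1 | 0 | 0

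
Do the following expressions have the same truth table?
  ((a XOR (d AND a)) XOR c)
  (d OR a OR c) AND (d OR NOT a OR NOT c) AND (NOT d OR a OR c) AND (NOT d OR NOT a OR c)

Yes, they are equivalent — the two output columns agree on all 8 assignments:
d | a | c | Expression 1 | Expression 2
---------------------------------------
0 | 0 | 0 | 0 | 0
0 | 0 | 1 | 1 | 1
0 | 1 | 0 | 1 | 1
0 | 1 | 1 | 0 | 0
1 | 0 | 0 | 0 | 0
1 | 0 | 1 | 1 | 1
1 | 1 | 0 | 0 | 0
1 | 1 | 1 | 1 | 1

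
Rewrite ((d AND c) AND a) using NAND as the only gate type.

((((d NAND c) NAND (d NAND c)) NAND a) NAND (((d NAND c) NAND (d NAND c)) NAND a))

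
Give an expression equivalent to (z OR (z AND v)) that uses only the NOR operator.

((z NOR ((z NOR z) NOR (v NOR v))) NOR (z NOR ((z NOR z) NOR (v NOR v))))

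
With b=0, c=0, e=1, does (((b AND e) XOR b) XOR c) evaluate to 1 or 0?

Substituting: (((0 AND 1) XOR 0) XOR 0)
= 0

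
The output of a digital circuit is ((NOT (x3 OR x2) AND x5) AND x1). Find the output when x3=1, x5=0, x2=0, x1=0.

Substituting: ((NOT (1 OR 0) AND 0) AND 0)
= 0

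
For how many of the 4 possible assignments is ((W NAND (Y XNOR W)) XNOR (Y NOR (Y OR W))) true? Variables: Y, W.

Satisfying assignments: (0,0), (1,1)
Count: 2 out of 4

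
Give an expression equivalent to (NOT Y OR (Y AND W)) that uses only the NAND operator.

(((Y NAND Y) NAND (Y NAND Y)) NAND (((Y NAND W) NAND (Y NAND W)) NAND ((Y NAND W) NAND (Y NAND W))))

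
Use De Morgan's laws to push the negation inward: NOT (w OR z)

NOT w AND NOT z
De Morgan's: NOT(OR of terms) = AND of negations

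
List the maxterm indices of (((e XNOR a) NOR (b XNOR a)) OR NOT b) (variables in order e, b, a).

ΠM(2, 3, 7) = (e OR NOT b OR a) AND (e OR NOT b OR NOT a) AND (NOT e OR NOT b OR NOT a)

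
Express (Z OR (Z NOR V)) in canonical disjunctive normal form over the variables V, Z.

(NOT V AND NOT Z) OR (NOT V AND Z) OR (V AND Z)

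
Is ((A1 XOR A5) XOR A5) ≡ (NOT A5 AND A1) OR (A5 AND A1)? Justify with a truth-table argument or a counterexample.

Yes, they are equivalent — the two output columns agree on all 4 assignments:
A5 | A1 | Expression 1 | Expression 2
-------------------------------------
0 | 0 | 0 | 0
0 | 1 | 1 | 1
1 | 0 | 0 | 0
1 | 1 | 1 | 1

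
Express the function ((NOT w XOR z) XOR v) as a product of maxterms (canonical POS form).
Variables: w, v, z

ΠM(1, 2, 4, 7) = (w OR v OR NOT z) AND (w OR NOT v OR z) AND (NOT w OR v OR z) AND (NOT w OR NOT v OR NOT z)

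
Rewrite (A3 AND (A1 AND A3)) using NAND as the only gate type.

((A3 NAND ((A1 NAND A3) NAND (A1 NAND A3))) NAND (A3 NAND ((A1 NAND A3) NAND (A1 NAND A3))))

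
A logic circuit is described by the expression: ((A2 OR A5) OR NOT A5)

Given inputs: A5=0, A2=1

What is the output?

Substituting: ((1 OR 0) OR NOT 0)
= 1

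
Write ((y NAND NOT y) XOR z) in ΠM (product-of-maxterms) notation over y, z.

ΠM(1, 3) = (y OR NOT z) AND (NOT y OR NOT z)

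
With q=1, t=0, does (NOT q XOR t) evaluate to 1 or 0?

Substituting: (NOT 1 XOR 0)
= 0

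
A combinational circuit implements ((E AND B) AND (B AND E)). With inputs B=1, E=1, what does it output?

Substituting: ((1 AND 1) AND (1 AND 1))
= 1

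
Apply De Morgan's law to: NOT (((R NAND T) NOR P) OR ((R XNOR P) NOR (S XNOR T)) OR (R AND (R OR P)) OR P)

NOT ((R NAND T) NOR P) AND NOT ((R XNOR P) NOR (S XNOR T)) AND NOT (R AND (R OR P)) AND NOT P
De Morgan's: NOT(OR of terms) = AND of negations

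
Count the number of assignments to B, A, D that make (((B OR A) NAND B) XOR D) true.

Satisfying assignments: (0,0,0), (0,1,0), (1,0,1), (1,1,1)
Count: 4 out of 8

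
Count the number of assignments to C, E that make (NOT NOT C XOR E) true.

Satisfying assignments: (0,1), (1,0)
Count: 2 out of 4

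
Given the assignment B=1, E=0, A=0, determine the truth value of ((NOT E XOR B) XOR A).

Substituting: ((NOT 0 XOR 1) XOR 0)
= 0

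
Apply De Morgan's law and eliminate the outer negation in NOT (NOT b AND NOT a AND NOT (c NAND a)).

b OR a OR (c NAND a)
De Morgan's: NOT(AND of terms) = OR of negations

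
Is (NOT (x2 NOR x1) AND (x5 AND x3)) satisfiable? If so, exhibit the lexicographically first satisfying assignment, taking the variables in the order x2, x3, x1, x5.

x2=0, x3=1, x1=1, x5=1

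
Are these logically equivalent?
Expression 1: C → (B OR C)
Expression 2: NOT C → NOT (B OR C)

No, Inverse is not equivalent to original (counterexample: E=0, B=1, C=0)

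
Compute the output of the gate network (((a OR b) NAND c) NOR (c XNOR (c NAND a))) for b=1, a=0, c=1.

Substituting: (((0 OR 1) NAND 1) NOR (1 XNOR (1 NAND 0)))
= 0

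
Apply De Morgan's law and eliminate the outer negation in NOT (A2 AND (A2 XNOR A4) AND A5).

NOT A2 OR NOT (A2 XNOR A4) OR NOT A5
De Morgan's: NOT(AND of terms) = OR of negations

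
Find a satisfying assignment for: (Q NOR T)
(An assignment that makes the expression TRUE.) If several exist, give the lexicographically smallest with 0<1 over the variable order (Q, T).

Q=0, T=0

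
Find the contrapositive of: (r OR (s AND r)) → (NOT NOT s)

Contrapositive: NOT s → NOT (r OR (s AND r))
Note: A statement and its contrapositive are logically equivalent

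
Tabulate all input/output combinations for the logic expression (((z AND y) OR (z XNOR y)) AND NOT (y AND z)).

z | y | Output
--------------
0 | 0 | 1
0 | 1 | 0
1 | 0 | 0
1 | 1 | 0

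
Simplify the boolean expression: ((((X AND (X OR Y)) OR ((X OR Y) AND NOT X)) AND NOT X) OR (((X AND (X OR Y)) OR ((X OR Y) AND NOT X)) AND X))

By distribution ((E AND v) OR (E AND NOT v) = E) then distribution ((E AND v) OR (E AND NOT v) = E):
= (X OR Y)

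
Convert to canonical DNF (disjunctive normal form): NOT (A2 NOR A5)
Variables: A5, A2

(NOT A5 AND A2) OR (A5 AND NOT A2) OR (A5 AND A2)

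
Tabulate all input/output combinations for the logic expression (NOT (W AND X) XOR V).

X | V | W | Output
------------------
0 | 0 | 0 | 1
0 | 0 | 1 | 1
0 | 1 | 0 | 0
0 | 1 | 1 | 0
1 | 0 | 0 | 1
1 | 0 | 1 | 0
1 | 1 | 0 | 0
1 | 1 | 1 | 1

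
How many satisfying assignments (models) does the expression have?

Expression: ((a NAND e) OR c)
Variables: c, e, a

Satisfying assignments: (0,0,0), (0,0,1), (0,1,0), (1,0,0), (1,0,1), (1,1,0), (1,1,1)
Count: 7 out of 8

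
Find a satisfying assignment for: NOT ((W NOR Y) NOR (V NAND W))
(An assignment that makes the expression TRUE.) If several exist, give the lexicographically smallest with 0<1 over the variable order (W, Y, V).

W=0, Y=0, V=0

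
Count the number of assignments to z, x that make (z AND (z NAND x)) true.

Satisfying assignments: (1,0)
Count: 1 out of 4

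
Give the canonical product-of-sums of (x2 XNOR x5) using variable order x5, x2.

ΠM(1, 2) = (x5 OR NOT x2) AND (NOT x5 OR x2)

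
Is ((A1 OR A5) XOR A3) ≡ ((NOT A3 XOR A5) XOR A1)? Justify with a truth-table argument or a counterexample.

No. Counterexample: with A5=0, A1=0, A3=0, Expression 1 = 0 but Expression 2 = 1.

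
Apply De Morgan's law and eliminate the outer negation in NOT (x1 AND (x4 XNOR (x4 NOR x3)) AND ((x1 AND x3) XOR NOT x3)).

NOT x1 OR NOT (x4 XNOR (x4 NOR x3)) OR NOT ((x1 AND x3) XOR NOT x3)
De Morgan's: NOT(AND of terms) = OR of negations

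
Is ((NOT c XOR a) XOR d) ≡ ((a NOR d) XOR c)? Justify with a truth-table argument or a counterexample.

No. Counterexample: with a=1, c=0, d=1, Expression 1 = 1 but Expression 2 = 0.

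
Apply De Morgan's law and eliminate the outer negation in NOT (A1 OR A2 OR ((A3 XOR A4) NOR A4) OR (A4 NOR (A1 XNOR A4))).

NOT A1 AND NOT A2 AND NOT ((A3 XOR A4) NOR A4) AND NOT (A4 NOR (A1 XNOR A4))
De Morgan's: NOT(OR of terms) = AND of negations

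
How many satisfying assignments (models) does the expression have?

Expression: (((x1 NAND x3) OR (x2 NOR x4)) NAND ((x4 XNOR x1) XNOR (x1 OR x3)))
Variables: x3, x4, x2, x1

Satisfying assignments: (0,0,0,0), (0,0,0,1), (0,0,1,0), (0,0,1,1), (1,0,0,1), (1,0,1,1), (1,1,0,0), (1,1,0,1), (1,1,1,0), (1,1,1,1)
Count: 10 out of 16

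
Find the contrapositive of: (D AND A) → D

Contrapositive: NOT D → NOT (D AND A)
Note: A statement and its contrapositive are logically equivalent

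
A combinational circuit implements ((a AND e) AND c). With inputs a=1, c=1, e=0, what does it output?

Substituting: ((1 AND 0) AND 1)
= 0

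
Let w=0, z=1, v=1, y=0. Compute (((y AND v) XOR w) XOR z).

Substituting: (((0 AND 1) XOR 0) XOR 1)
= 1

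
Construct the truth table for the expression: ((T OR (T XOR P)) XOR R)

P | T | R | Output
------------------
0 | 0 | 0 | 0
0 | 0 | 1 | 1
0 | 1 | 0 | 1
0 | 1 | 1 | 0
1 | 0 | 0 | 1
1 | 0 | 1 | 0
1 | 1 | 0 | 1
1 | 1 | 1 | 0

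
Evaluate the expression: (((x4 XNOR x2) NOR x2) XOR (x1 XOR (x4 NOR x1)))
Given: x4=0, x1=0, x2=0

Substituting: (((0 XNOR 0) NOR 0) XOR (0 XOR (0 NOR 0)))
= 1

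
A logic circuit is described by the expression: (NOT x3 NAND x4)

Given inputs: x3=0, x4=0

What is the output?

Substituting: (NOT 0 NAND 0)
= 1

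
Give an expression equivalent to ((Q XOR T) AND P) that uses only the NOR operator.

((((((Q NOR T) NOR (Q NOR T)) NOR ((Q NOR T) NOR (Q NOR T))) NOR ((((Q NOR Q) NOR (T NOR T)) NOR ((Q NOR Q) NOR (T NOR T))) NOR (((Q NOR Q) NOR (T NOR T)) NOR ((Q NOR Q) NOR (T NOR T))))) NOR ((((Q NOR T) NOR (Q NOR T)) NOR ((Q NOR T) NOR (Q NOR T))) NOR ((((Q NOR Q) NOR (T NOR T)) NOR ((Q NOR Q) NOR (T NOR T))) NOR (((Q NOR Q) NOR (T NOR T)) NOR ((Q NOR Q) NOR (T NOR T)))))) NOR (P NOR P))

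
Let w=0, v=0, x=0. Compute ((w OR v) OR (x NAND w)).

Substituting: ((0 OR 0) OR (0 NAND 0))
= 1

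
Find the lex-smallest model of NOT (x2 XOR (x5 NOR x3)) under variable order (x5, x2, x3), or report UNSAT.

x5=0, x2=0, x3=1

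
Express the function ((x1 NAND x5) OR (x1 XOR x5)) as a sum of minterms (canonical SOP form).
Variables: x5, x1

Σm(0, 1, 2) = (NOT x5 AND NOT x1) OR (NOT x5 AND x1) OR (x5 AND NOT x1)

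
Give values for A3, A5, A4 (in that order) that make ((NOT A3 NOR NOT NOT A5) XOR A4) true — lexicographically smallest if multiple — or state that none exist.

A3=0, A5=0, A4=1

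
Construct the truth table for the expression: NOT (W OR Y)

W | Y | Output
--------------
0 | 0 | 1
0 | 1 | 0
1 | 0 | 0
1 | 1 | 0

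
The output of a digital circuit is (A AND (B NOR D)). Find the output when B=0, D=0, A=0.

Substituting: (0 AND (0 NOR 0))
= 0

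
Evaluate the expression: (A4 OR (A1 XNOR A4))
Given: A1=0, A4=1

Substituting: (1 OR (0 XNOR 1))
= 1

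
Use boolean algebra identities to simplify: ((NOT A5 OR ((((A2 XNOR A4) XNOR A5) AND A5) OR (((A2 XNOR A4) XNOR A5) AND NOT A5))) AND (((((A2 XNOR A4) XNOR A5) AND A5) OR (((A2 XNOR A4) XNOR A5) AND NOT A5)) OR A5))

By distribution ((E OR v) AND (E OR NOT v) = E) then distribution ((E AND v) OR (E AND NOT v) = E):
= ((A2 XNOR A4) XNOR A5)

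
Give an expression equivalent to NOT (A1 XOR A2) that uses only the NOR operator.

(((((A1 NOR A2) NOR (A1 NOR A2)) NOR ((A1 NOR A2) NOR (A1 NOR A2))) NOR ((((A1 NOR A1) NOR (A2 NOR A2)) NOR ((A1 NOR A1) NOR (A2 NOR A2))) NOR (((A1 NOR A1) NOR (A2 NOR A2)) NOR ((A1 NOR A1) NOR (A2 NOR A2))))) NOR ((((A1 NOR A2) NOR (A1 NOR A2)) NOR ((A1 NOR A2) NOR (A1 NOR A2))) NOR ((((A1 NOR A1) NOR (A2 NOR A2)) NOR ((A1 NOR A1) NOR (A2 NOR A2))) NOR (((A1 NOR A1) NOR (A2 NOR A2)) NOR ((A1 NOR A1) NOR (A2 NOR A2))))))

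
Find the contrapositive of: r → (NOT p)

Contrapositive: p → NOT r
Note: A statement and its contrapositive are logically equivalent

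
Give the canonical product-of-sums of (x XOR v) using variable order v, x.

ΠM(0, 3) = (v OR x) AND (NOT v OR NOT x)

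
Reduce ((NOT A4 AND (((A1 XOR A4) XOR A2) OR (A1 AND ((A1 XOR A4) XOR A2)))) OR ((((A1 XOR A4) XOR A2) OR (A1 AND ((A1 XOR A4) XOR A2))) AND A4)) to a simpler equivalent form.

By distribution ((E AND v) OR (E AND NOT v) = E) then absorption (E OR (E AND v) = E):
= ((A1 XOR A4) XOR A2)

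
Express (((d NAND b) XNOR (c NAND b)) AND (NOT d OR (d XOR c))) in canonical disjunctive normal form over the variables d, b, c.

(NOT d AND NOT b AND NOT c) OR (NOT d AND NOT b AND c) OR (NOT d AND b AND NOT c) OR (d AND NOT b AND NOT c)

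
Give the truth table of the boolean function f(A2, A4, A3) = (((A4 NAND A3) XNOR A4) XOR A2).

A2 | A4 | A3 | Output
---------------------
0 | 0 | 0 | 0
0 | 0 | 1 | 0
0 | 1 | 0 | 1
0 | 1 | 1 | 0
1 | 0 | 0 | 1
1 | 0 | 1 | 1
1 | 1 | 0 | 0
1 | 1 | 1 | 1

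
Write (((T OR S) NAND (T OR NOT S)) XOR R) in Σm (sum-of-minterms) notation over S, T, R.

Σm(0, 3, 4, 7) = (NOT S AND NOT T AND NOT R) OR (NOT S AND T AND R) OR (S AND NOT T AND NOT R) OR (S AND T AND R)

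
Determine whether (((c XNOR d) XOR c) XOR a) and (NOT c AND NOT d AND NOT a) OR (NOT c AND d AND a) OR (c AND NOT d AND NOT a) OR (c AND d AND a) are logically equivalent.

Yes, they are equivalent — the two output columns agree on all 8 assignments:
c | d | a | Expression 1 | Expression 2
---------------------------------------
0 | 0 | 0 | 1 | 1
0 | 0 | 1 | 0 | 0
0 | 1 | 0 | 0 | 0
0 | 1 | 1 | 1 | 1
1 | 0 | 0 | 1 | 1
1 | 0 | 1 | 0 | 0
1 | 1 | 0 | 0 | 0
1 | 1 | 1 | 1 | 1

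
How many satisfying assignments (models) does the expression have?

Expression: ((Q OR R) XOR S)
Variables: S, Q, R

Satisfying assignments: (0,0,1), (0,1,0), (0,1,1), (1,0,0)
Count: 4 out of 8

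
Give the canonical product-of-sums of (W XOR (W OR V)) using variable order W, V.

ΠM(0, 2, 3) = (W OR V) AND (NOT W OR V) AND (NOT W OR NOT V)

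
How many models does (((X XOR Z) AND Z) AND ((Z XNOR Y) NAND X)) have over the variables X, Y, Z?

Satisfying assignments: (0,0,1), (0,1,1)
Count: 2 out of 8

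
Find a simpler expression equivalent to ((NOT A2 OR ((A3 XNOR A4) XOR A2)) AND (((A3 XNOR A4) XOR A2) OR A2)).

By distribution ((E OR v) AND (E OR NOT v) = E):
= ((A3 XNOR A4) XOR A2)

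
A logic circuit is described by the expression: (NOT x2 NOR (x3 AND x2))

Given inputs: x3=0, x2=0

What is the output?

Substituting: (NOT 0 NOR (0 AND 0))
= 0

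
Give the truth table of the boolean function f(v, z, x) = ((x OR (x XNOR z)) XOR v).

v | z | x | Output
------------------
0 | 0 | 0 | 1
0 | 0 | 1 | 1
0 | 1 | 0 | 0
0 | 1 | 1 | 1
1 | 0 | 0 | 0
1 | 0 | 1 | 0
1 | 1 | 0 | 1
1 | 1 | 1 | 0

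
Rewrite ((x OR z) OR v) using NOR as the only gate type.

((((x NOR z) NOR (x NOR z)) NOR v) NOR (((x NOR z) NOR (x NOR z)) NOR v))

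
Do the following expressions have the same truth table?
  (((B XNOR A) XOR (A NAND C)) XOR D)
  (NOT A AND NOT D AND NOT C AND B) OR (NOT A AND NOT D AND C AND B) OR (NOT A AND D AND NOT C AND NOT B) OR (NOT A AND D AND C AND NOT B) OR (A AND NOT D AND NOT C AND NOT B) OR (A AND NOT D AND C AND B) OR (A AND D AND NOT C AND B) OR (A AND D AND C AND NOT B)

Yes, they are equivalent — the two output columns agree on all 16 assignments:
A | D | C | B | Expression 1 | Expression 2
-------------------------------------------
0 | 0 | 0 | 0 | 0 | 0
0 | 0 | 0 | 1 | 1 | 1
0 | 0 | 1 | 0 | 0 | 0
0 | 0 | 1 | 1 | 1 | 1
0 | 1 | 0 | 0 | 1 | 1
0 | 1 | 0 | 1 | 0 | 0
0 | 1 | 1 | 0 | 1 | 1
0 | 1 | 1 | 1 | 0 | 0
1 | 0 | 0 | 0 | 1 | 1
1 | 0 | 0 | 1 | 0 | 0
1 | 0 | 1 | 0 | 0 | 0
1 | 0 | 1 | 1 | 1 | 1
1 | 1 | 0 | 0 | 0 | 0
1 | 1 | 0 | 1 | 1 | 1
1 | 1 | 1 | 0 | 1 | 1
1 | 1 | 1 | 1 | 0 | 0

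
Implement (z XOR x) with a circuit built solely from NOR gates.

((((z NOR x) NOR (z NOR x)) NOR ((z NOR x) NOR (z NOR x))) NOR ((((z NOR z) NOR (x NOR x)) NOR ((z NOR z) NOR (x NOR x))) NOR (((z NOR z) NOR (x NOR x)) NOR ((z NOR z) NOR (x NOR x)))))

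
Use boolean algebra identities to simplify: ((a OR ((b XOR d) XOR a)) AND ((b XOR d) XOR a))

By absorption (E AND (E OR v) = E):
= ((b XOR d) XOR a)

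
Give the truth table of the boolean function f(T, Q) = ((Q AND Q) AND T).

T | Q | Output
--------------
0 | 0 | 0
0 | 1 | 0
1 | 0 | 0
1 | 1 | 1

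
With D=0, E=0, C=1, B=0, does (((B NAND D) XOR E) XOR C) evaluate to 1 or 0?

Substituting: (((0 NAND 0) XOR 0) XOR 1)
= 0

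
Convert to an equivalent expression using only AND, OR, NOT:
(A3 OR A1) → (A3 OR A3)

NOT (A3 OR A1) OR (A3 OR A3)
(Implication elimination: A → B = NOT A OR B)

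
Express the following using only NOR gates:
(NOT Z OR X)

(((Z NOR Z) NOR X) NOR ((Z NOR Z) NOR X))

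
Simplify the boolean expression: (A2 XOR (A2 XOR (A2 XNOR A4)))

By XOR self-cancellation ((E XOR v) XOR v = E):
= (A2 XNOR A4)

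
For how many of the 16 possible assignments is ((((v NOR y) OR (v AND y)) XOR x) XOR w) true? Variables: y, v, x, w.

Satisfying assignments: (0,0,0,0), (0,0,1,1), (0,1,0,1), (0,1,1,0), (1,0,0,1), (1,0,1,0), (1,1,0,0), (1,1,1,1)
Count: 8 out of 16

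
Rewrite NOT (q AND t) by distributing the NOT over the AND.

NOT q OR NOT t
De Morgan's: NOT(AND of terms) = OR of negations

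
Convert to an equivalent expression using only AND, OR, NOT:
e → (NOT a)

NOT e OR (NOT a)
(Implication elimination: A → B = NOT A OR B)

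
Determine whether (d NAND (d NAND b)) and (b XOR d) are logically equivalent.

No. Counterexample: with d=0, b=0, Expression 1 = 1 but Expression 2 = 0.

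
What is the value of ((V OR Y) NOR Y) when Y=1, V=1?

Substituting: ((1 OR 1) NOR 1)
= 0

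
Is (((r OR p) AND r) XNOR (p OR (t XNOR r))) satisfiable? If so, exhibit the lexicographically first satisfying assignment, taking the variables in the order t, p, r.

t=0, p=1, r=1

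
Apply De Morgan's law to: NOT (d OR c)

NOT d AND NOT c
De Morgan's: NOT(OR of terms) = AND of negations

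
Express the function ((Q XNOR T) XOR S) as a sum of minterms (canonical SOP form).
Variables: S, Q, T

Σm(0, 3, 5, 6) = (NOT S AND NOT Q AND NOT T) OR (NOT S AND Q AND T) OR (S AND NOT Q AND T) OR (S AND Q AND NOT T)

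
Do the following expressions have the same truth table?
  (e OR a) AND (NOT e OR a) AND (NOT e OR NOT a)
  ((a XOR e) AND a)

Yes, they are equivalent — the two output columns agree on all 4 assignments:
e | a | Expression 1 | Expression 2
-----------------------------------
0 | 0 | 0 | 0
0 | 1 | 1 | 1
1 | 0 | 0 | 0
1 | 1 | 0 | 0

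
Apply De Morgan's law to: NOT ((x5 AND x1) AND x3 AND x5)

NOT (x5 AND x1) OR NOT x3 OR NOT x5
De Morgan's: NOT(AND of terms) = OR of negations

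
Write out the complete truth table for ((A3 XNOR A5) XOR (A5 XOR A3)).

A5 | A3 | Output
----------------
0 | 0 | 1
0 | 1 | 1
1 | 0 | 1
1 | 1 | 1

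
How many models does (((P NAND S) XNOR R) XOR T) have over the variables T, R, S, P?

Satisfying assignments: (0,0,1,1), (0,1,0,0), (0,1,0,1), (0,1,1,0), (1,0,0,0), (1,0,0,1), (1,0,1,0), (1,1,1,1)
Count: 8 out of 16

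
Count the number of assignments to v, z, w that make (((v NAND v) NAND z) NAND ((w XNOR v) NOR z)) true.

Satisfying assignments: (0,0,0), (0,1,0), (0,1,1), (1,0,1), (1,1,0), (1,1,1)
Count: 6 out of 8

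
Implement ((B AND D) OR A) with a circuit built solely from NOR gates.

((((B NOR B) NOR (D NOR D)) NOR A) NOR (((B NOR B) NOR (D NOR D)) NOR A))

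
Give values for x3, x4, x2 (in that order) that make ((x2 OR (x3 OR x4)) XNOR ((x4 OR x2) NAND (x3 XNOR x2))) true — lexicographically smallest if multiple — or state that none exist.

x3=0, x4=0, x2=1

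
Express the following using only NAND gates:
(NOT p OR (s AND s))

(((p NAND p) NAND (p NAND p)) NAND (((s NAND s) NAND (s NAND s)) NAND ((s NAND s) NAND (s NAND s))))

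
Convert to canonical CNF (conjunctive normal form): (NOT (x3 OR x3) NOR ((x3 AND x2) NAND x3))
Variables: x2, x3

(x2 OR x3) AND (x2 OR NOT x3) AND (NOT x2 OR x3)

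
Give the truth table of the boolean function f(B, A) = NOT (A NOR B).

B | A | Output
--------------
0 | 0 | 0
0 | 1 | 1
1 | 0 | 1
1 | 1 | 1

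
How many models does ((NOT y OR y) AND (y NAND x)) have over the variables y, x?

Satisfying assignments: (0,0), (0,1), (1,0)
Count: 3 out of 4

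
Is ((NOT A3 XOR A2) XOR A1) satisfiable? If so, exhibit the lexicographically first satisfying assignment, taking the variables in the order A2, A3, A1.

A2=0, A3=0, A1=0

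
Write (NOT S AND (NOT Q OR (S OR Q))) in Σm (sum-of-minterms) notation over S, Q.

Σm(0, 1) = (NOT S AND NOT Q) OR (NOT S AND Q)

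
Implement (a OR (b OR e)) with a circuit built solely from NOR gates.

((a NOR ((b NOR e) NOR (b NOR e))) NOR (a NOR ((b NOR e) NOR (b NOR e))))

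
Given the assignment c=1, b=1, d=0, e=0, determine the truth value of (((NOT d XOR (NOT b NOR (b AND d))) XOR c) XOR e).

Substituting: (((NOT 0 XOR (NOT 1 NOR (1 AND 0))) XOR 1) XOR 0)
= 1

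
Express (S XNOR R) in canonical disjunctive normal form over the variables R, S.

(NOT R AND NOT S) OR (R AND S)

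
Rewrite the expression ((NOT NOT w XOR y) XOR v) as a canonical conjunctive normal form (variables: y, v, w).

(y OR v OR w) AND (y OR NOT v OR NOT w) AND (NOT y OR v OR NOT w) AND (NOT y OR NOT v OR w)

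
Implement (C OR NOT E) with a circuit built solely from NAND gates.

((C NAND C) NAND ((E NAND E) NAND (E NAND E)))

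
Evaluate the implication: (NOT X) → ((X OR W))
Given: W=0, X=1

Antecedent (NOT X) = 0; consequent ((X OR W)) = 1.
0 → 1 = 1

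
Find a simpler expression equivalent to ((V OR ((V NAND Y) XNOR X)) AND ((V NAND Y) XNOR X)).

By absorption (E AND (E OR v) = E):
= ((V NAND Y) XNOR X)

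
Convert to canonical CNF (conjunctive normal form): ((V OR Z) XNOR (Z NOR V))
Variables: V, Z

(V OR Z) AND (V OR NOT Z) AND (NOT V OR Z) AND (NOT V OR NOT Z)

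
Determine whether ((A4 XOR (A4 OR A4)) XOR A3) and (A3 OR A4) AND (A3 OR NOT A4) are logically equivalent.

Yes, they are equivalent — the two output columns agree on all 4 assignments:
A3 | A4 | Expression 1 | Expression 2
-------------------------------------
0 | 0 | 0 | 0
0 | 1 | 0 | 0
1 | 0 | 1 | 1
1 | 1 | 1 | 1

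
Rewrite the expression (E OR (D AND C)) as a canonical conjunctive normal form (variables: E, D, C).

(E OR D OR C) AND (E OR D OR NOT C) AND (E OR NOT D OR C)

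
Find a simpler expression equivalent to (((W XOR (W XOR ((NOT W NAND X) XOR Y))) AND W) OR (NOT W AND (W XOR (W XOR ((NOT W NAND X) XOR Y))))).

By distribution ((E AND v) OR (E AND NOT v) = E) then XOR self-cancellation ((E XOR v) XOR v = E):
= ((NOT W NAND X) XOR Y)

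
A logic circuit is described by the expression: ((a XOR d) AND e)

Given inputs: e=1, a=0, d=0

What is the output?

Substituting: ((0 XOR 0) AND 1)
= 0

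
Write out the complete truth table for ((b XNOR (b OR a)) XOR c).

c | a | b | Output
------------------
0 | 0 | 0 | 1
0 | 0 | 1 | 1
0 | 1 | 0 | 0
0 | 1 | 1 | 1
1 | 0 | 0 | 0
1 | 0 | 1 | 0
1 | 1 | 0 | 1
1 | 1 | 1 | 0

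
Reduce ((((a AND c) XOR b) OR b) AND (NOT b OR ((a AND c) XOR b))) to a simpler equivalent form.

By distribution ((E OR v) AND (E OR NOT v) = E):
= ((a AND c) XOR b)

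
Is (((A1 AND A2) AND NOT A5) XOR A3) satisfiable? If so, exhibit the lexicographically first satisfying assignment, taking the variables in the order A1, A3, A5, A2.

A1=0, A3=1, A5=0, A2=0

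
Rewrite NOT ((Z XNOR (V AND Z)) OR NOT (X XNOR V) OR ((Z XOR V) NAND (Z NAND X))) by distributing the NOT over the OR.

NOT (Z XNOR (V AND Z)) AND (X XNOR V) AND NOT ((Z XOR V) NAND (Z NAND X))
De Morgan's: NOT(OR of terms) = AND of negations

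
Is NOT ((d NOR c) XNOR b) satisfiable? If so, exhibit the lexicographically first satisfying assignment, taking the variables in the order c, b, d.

c=0, b=0, d=0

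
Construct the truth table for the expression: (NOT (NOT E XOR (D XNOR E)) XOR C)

C | E | D | Output
------------------
0 | 0 | 0 | 1
0 | 0 | 1 | 0
0 | 1 | 0 | 1
0 | 1 | 1 | 0
1 | 0 | 0 | 0
1 | 0 | 1 | 1
1 | 1 | 0 | 0
1 | 1 | 1 | 1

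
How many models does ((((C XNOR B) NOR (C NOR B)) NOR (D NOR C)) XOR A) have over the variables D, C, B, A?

Satisfying assignments: (0,0,0,1), (0,0,1,1), (0,1,0,1), (0,1,1,0), (1,0,0,0), (1,0,1,1), (1,1,0,1), (1,1,1,0)
Count: 8 out of 16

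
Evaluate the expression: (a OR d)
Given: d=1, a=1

Substituting: (1 OR 1)
= 1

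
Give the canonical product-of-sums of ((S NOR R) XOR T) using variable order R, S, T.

ΠM(1, 2, 4, 6) = (R OR S OR NOT T) AND (R OR NOT S OR T) AND (NOT R OR S OR T) AND (NOT R OR NOT S OR T)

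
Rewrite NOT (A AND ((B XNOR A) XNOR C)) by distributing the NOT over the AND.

NOT A OR NOT ((B XNOR A) XNOR C)
De Morgan's: NOT(AND of terms) = OR of negations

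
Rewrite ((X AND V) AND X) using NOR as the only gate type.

((((X NOR X) NOR (V NOR V)) NOR ((X NOR X) NOR (V NOR V))) NOR (X NOR X))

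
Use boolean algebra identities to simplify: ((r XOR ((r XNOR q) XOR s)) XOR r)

By XOR self-cancellation ((E XOR v) XOR v = E):
= ((r XNOR q) XOR s)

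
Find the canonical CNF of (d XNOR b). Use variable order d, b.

(d OR NOT b) AND (NOT d OR b)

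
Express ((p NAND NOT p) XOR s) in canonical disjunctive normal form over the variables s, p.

(NOT s AND NOT p) OR (NOT s AND p)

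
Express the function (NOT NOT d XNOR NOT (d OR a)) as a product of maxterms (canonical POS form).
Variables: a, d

ΠM(0, 1, 3) = (a OR d) AND (a OR NOT d) AND (NOT a OR NOT d)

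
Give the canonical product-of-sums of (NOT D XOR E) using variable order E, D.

ΠM(1, 2) = (E OR NOT D) AND (NOT E OR D)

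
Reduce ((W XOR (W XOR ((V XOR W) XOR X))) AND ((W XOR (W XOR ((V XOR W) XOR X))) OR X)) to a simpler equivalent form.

By absorption (E AND (E OR v) = E) then XOR self-cancellation ((E XOR v) XOR v = E):
= ((V XOR W) XOR X)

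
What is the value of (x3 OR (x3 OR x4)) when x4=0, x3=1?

Substituting: (1 OR (1 OR 0))
= 1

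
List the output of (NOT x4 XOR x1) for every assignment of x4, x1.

x4 | x1 | Output
----------------
0 | 0 | 1
0 | 1 | 0
1 | 0 | 0
1 | 1 | 1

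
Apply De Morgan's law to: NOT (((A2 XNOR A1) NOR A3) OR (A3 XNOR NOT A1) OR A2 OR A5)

NOT ((A2 XNOR A1) NOR A3) AND NOT (A3 XNOR NOT A1) AND NOT A2 AND NOT A5
De Morgan's: NOT(OR of terms) = AND of negations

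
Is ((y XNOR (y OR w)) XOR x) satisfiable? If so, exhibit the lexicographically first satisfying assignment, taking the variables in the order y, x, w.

y=0, x=0, w=0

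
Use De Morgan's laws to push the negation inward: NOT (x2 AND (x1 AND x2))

NOT x2 OR NOT (x1 AND x2)
De Morgan's: NOT(AND of terms) = OR of negations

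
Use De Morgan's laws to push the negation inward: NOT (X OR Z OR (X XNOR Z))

NOT X AND NOT Z AND NOT (X XNOR Z)
De Morgan's: NOT(OR of terms) = AND of negations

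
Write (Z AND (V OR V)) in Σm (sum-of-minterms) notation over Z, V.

Σm(3) = (Z AND V)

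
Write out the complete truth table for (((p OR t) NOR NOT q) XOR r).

p | t | r | q | Output
----------------------
0 | 0 | 0 | 0 | 0
0 | 0 | 0 | 1 | 1
0 | 0 | 1 | 0 | 1
0 | 0 | 1 | 1 | 0
0 | 1 | 0 | 0 | 0
0 | 1 | 0 | 1 | 0
0 | 1 | 1 | 0 | 1
0 | 1 | 1 | 1 | 1
1 | 0 | 0 | 0 | 0
1 | 0 | 0 | 1 | 0
1 | 0 | 1 | 0 | 1
1 | 0 | 1 | 1 | 1
1 | 1 | 0 | 0 | 0
1 | 1 | 0 | 1 | 0
1 | 1 | 1 | 0 | 1
1 | 1 | 1 | 1 | 1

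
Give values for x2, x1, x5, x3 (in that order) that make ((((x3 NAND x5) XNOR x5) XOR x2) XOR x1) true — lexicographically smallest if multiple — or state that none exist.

x2=0, x1=0, x5=1, x3=0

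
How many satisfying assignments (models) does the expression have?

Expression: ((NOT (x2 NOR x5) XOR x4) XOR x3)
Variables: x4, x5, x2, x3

Satisfying assignments: (0,0,0,1), (0,0,1,0), (0,1,0,0), (0,1,1,0), (1,0,0,0), (1,0,1,1), (1,1,0,1), (1,1,1,1)
Count: 8 out of 16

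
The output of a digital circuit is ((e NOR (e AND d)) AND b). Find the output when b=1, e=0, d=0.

Substituting: ((0 NOR (0 AND 0)) AND 1)
= 1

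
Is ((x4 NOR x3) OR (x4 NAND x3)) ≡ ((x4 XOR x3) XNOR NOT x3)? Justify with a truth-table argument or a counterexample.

No. Counterexample: with x4=0, x3=0, Expression 1 = 1 but Expression 2 = 0.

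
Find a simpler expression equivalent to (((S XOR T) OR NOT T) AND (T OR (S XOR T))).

By distribution ((E OR v) AND (E OR NOT v) = E):
= (S XOR T)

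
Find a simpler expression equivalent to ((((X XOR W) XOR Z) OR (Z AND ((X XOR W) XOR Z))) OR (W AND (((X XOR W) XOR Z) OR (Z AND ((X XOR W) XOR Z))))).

By absorption (E OR (E AND v) = E) then absorption (E OR (E AND v) = E):
= ((X XOR W) XOR Z)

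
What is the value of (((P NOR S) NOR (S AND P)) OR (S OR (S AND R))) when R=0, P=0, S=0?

Substituting: (((0 NOR 0) NOR (0 AND 0)) OR (0 OR (0 AND 0)))
= 0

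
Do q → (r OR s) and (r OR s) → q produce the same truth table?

No, Converse is not equivalent to original (counterexample: s=0, r=0, q=1)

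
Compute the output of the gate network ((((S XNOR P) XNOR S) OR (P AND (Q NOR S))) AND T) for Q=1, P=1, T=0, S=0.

Substituting: ((((0 XNOR 1) XNOR 0) OR (1 AND (1 NOR 0))) AND 0)
= 0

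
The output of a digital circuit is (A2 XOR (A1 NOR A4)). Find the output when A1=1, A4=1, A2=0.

Substituting: (0 XOR (1 NOR 1))
= 0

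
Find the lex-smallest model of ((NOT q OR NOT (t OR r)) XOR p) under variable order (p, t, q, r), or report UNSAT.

p=0, t=0, q=0, r=0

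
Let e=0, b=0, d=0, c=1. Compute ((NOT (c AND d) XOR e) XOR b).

Substituting: ((NOT (1 AND 0) XOR 0) XOR 0)
= 1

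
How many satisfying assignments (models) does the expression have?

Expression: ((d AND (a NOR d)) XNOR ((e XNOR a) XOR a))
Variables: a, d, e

Satisfying assignments: (0,0,1), (0,1,1), (1,0,1), (1,1,1)
Count: 4 out of 8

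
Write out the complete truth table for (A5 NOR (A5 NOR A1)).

A1 | A5 | Output
----------------
0 | 0 | 0
0 | 1 | 0
1 | 0 | 1
1 | 1 | 0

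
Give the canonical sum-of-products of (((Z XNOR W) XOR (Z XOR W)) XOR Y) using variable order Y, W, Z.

Σm(0, 1, 2, 3) = (NOT Y AND NOT W AND NOT Z) OR (NOT Y AND NOT W AND Z) OR (NOT Y AND W AND NOT Z) OR (NOT Y AND W AND Z)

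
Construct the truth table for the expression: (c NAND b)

c | b | Output
--------------
0 | 0 | 1
0 | 1 | 1
1 | 0 | 1
1 | 1 | 0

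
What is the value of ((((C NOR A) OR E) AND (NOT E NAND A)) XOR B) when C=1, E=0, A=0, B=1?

Substituting: ((((1 NOR 0) OR 0) AND (NOT 0 NAND 0)) XOR 1)
= 1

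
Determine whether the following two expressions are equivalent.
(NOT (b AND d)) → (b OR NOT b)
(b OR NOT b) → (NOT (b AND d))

No, Converse is not equivalent to original (counterexample: b=1, d=1)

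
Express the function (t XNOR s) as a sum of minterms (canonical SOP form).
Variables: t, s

Σm(0, 3) = (NOT t AND NOT s) OR (t AND s)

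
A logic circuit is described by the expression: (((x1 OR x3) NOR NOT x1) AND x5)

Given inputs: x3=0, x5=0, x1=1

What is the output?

Substituting: (((1 OR 0) NOR NOT 1) AND 0)
= 0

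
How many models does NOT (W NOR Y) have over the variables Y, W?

Satisfying assignments: (0,1), (1,0), (1,1)
Count: 3 out of 4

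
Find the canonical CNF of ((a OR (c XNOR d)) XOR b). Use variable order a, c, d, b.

(a OR c OR d OR NOT b) AND (a OR c OR NOT d OR b) AND (a OR NOT c OR d OR b) AND (a OR NOT c OR NOT d OR NOT b) AND (NOT a OR c OR d OR NOT b) AND (NOT a OR c OR NOT d OR NOT b) AND (NOT a OR NOT c OR d OR NOT b) AND (NOT a OR NOT c OR NOT d OR NOT b)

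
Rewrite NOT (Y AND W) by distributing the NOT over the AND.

NOT Y OR NOT W
De Morgan's: NOT(AND of terms) = OR of negations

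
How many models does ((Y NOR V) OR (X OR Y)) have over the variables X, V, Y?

Satisfying assignments: (0,0,0), (0,0,1), (0,1,1), (1,0,0), (1,0,1), (1,1,0), (1,1,1)
Count: 7 out of 8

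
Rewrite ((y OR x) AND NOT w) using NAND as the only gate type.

((((y NAND y) NAND (x NAND x)) NAND (w NAND w)) NAND (((y NAND y) NAND (x NAND x)) NAND (w NAND w)))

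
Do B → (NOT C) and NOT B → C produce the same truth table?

No, Inverse is not equivalent to original (counterexample: E=0, C=0, B=0)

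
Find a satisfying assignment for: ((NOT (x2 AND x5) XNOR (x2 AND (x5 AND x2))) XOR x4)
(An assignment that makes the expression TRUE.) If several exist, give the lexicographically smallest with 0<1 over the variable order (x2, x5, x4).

x2=0, x5=0, x4=1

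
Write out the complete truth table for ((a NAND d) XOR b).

d | b | a | Output
------------------
0 | 0 | 0 | 1
0 | 0 | 1 | 1
0 | 1 | 0 | 0
0 | 1 | 1 | 0
1 | 0 | 0 | 1
1 | 0 | 1 | 0
1 | 1 | 0 | 0
1 | 1 | 1 | 1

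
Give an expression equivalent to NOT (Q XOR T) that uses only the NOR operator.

(((((Q NOR T) NOR (Q NOR T)) NOR ((Q NOR T) NOR (Q NOR T))) NOR ((((Q NOR Q) NOR (T NOR T)) NOR ((Q NOR Q) NOR (T NOR T))) NOR (((Q NOR Q) NOR (T NOR T)) NOR ((Q NOR Q) NOR (T NOR T))))) NOR ((((Q NOR T) NOR (Q NOR T)) NOR ((Q NOR T) NOR (Q NOR T))) NOR ((((Q NOR Q) NOR (T NOR T)) NOR ((Q NOR Q) NOR (T NOR T))) NOR (((Q NOR Q) NOR (T NOR T)) NOR ((Q NOR Q) NOR (T NOR T))))))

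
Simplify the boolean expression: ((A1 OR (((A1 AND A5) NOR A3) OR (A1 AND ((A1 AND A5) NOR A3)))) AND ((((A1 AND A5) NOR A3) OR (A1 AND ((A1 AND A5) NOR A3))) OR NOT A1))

By distribution ((E OR v) AND (E OR NOT v) = E) then absorption (E OR (E AND v) = E):
= ((A1 AND A5) NOR A3)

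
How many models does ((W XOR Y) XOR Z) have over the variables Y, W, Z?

Satisfying assignments: (0,0,1), (0,1,0), (1,0,0), (1,1,1)
Count: 4 out of 8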